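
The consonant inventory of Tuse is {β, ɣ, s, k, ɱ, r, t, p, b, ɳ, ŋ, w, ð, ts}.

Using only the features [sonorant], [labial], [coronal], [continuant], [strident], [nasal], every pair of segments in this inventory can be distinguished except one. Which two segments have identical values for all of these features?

On the given features, /p/ and /b/ have an identical profile: [-sonorant], [+labial], [-coronal], [-continuant], [-strident], [-nasal]. No other two segments in the inventory coincide on all 6 features. (They do differ in [voice], which is not among the given features.)

p, b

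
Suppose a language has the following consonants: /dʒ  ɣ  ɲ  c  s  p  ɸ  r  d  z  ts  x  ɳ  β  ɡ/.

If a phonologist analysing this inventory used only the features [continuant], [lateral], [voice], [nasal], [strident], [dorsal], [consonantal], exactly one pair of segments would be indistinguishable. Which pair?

β, r

Both /β/ and /r/ are [+continuant], [−lateral], [+voice], [−nasal], [−strident], [−dorsal], [+consonantal]. Since the list omits [sonorant], [labial] and [coronal] — which do distinguish the voiced bilabial fricative from the alveolar trill — this pair collapses; all other pairs remain distinct.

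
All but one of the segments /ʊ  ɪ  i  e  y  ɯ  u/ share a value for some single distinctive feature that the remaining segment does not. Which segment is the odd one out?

e

[high] groups all but one: /y, u, i, ʊ, ɪ, ɯ/ share [+high] while /e/ (mid front unrounded tense vowel) alone is [−high]. Removing any other segment would not leave a single-feature class that excludes it.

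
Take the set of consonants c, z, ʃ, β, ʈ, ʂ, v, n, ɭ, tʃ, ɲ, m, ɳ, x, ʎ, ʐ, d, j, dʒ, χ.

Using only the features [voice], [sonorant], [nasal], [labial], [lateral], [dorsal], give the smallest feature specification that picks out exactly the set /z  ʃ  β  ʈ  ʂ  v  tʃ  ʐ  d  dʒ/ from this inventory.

/z, ʃ, β, ʈ, ʂ, v, tʃ, ʐ, d, dʒ/ are all [−sonorant], [−dorsal], and no other segment in the inventory matches both values. Dropping any one of them over-generates: [−dorsal] alone would also admit /n, ɭ, m, ɳ/; [−sonorant] alone would also admit /c, x, χ/. No other single listed feature picks out exactly this set either, so fewer than two features will not do.

[−sonorant, −dorsal]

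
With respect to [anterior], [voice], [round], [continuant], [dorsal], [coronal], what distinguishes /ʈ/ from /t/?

The two segments share [−voice], [−round], [−continuant], [−dorsal], [+coronal]. The only feature from the list on which they differ: /ʈ/ is [−anterior] while /t/ is [+anterior].

[anterior]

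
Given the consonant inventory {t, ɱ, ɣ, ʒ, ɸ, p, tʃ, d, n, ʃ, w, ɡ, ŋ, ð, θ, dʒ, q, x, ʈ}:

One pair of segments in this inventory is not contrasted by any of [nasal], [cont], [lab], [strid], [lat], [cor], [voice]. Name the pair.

/ʈ/ (voiceless retroflex stop) and /t/ (voiceless alveolar stop) are both [-nasal], [-continuant], [-labial], [-strident], [-lateral], [+coronal], [-voice], so none of the listed features separates them. (They do differ in [anterior], which is not among the given features.) Every other pair in the inventory differs on at least one listed feature.

ʈ, t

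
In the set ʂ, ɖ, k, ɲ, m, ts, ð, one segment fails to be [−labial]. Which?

m

/m/ is the bilabial nasal, which is [+labial]; the rest — /k, ɲ, ʂ, ts, ð, ɖ/ — are [−labial].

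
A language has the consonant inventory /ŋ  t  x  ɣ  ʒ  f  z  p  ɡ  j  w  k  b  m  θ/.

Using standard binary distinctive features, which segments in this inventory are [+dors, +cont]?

Checking each segment against [+dorsal], [+continuant]: /x/ (voiceless velar fricative), /ɣ/ (voiced velar fricative), /j/ (palatal glide), /w/ (labial-velar glide) satisfy every feature; every other segment in the inventory fails at least one.

x, ɣ, j, w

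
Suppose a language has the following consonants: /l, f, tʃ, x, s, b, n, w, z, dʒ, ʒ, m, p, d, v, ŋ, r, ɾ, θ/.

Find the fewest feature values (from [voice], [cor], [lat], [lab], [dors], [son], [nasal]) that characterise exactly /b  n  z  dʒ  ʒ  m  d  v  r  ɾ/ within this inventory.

[+voice, -lat, -dors]

Every target segment is [+voice], [-lateral], [-dorsal]; each remaining inventory member fails at least one of these. Each conjunct is needed — [-lateral, -dorsal] alone would also admit /f, tʃ, s, p, …/; [+voice, -dorsal] alone would also admit /l/; [+voice, -lateral] alone would also admit /w, ŋ/ — and no other combination of two listed features has exactly this extension, so three is the minimum.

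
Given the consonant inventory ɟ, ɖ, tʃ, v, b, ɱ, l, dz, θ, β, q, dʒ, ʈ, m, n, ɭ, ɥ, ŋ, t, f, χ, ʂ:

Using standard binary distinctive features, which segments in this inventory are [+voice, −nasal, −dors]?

Eliminate segments failing any feature: /ɟ, ɥ/ are [+dorsal]; /tʃ, θ, q, ʈ, t, f, χ, ʂ/ are [−voice]; /ɱ, m, n, ŋ/ are [+nasal]. The remaining /ɖ, v, b, l, dz, β, dʒ, ɭ/ satisfy [+voice], [−nasal], [−dorsal].

ɖ, v, b, l, dz, β, dʒ, ɭ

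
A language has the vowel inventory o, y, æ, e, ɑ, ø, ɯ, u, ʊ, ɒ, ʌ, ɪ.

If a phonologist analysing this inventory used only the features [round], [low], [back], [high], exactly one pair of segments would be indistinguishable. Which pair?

ʊ, u

/ʊ/ (high back rounded lax vowel) and /u/ (high back rounded tense vowel) are both [+round], [−low], [+back], [+high], so none of the listed features separates them. (They do differ in [tense], which is not among the given features.) Every other pair in the inventory differs on at least one listed feature.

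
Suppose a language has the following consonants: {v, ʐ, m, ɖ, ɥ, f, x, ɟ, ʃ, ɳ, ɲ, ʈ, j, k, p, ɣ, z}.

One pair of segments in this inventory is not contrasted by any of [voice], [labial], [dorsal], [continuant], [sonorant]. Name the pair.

z, ʐ

Both /z/ and /ʐ/ are [+voice], [−labial], [−dorsal], [+continuant], [−sonorant]. Since the list omits [anterior] — which does distinguish the voiced alveolar fricative from the voiced retroflex fricative — this pair collapses; all other pairs remain distinct.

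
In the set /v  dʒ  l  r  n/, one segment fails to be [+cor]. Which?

v

Every segment except /v/ is [+coronal]. /v/ (voiced labiodental fricative) is [−coronal], so it is the exception.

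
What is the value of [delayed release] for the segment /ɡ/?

[−delayed release]

As the voiced velar stop, /ɡ/ is [−delayed release].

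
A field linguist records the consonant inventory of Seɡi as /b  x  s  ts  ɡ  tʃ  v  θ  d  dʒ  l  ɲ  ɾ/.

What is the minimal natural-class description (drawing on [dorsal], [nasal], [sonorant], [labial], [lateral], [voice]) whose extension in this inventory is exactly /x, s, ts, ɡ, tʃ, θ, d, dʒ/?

/x, s, ts, ɡ, tʃ, θ, d, dʒ/ are all [−sonorant], [−labial], and no other segment in the inventory matches both values. Dropping any one of them over-generates: [−labial] alone would also admit /l, ɲ, ɾ/; [−sonorant] alone would also admit /b, v/. No other single listed feature picks out exactly this set either, so fewer than two features will not do.

[−sonorant, −labial]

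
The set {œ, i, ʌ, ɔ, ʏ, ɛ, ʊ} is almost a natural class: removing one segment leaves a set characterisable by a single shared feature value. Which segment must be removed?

/ɛ, ʌ, ɔ, ʊ, œ, ʏ/ are all [−tense], but /i/ (high front unrounded tense vowel) is [+tense]. No other single segment can be removed to leave a set sharing one feature value that the removed segment lacks, so /i/ is the odd one out.

i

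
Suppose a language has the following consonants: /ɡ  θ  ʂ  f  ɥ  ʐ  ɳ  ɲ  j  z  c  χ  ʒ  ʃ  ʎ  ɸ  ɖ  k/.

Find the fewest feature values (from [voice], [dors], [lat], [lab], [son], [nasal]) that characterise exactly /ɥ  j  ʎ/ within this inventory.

/ɥ, j, ʎ/ are all [+sonorant], [−nasal], and no other segment in the inventory matches both values. Dropping any one of them over-generates: [−nasal] alone would also admit /ɡ, θ, ʂ, f, …/; [+sonorant] alone would also admit /ɳ, ɲ/. No other single listed feature picks out exactly this set either, so fewer than two features will not do.

[+son, −nasal]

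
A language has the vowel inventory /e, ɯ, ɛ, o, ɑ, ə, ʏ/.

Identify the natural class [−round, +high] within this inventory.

ɯ

Eliminate segments failing any feature: /e, ɛ, ɑ, ə/ are [−high]; /o, ʏ/ are [+round]. The remaining /ɯ/ satisfy [−round], [+high].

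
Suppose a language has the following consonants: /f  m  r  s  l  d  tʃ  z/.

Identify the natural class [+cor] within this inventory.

The feature [coronal] marks segments articulated with the tongue front (tip or blade). In this inventory /r, s, l, d, tʃ, z/ have that property, so they are [+coronal]; /f, m/ are [−coronal].

r, s, l, d, tʃ, z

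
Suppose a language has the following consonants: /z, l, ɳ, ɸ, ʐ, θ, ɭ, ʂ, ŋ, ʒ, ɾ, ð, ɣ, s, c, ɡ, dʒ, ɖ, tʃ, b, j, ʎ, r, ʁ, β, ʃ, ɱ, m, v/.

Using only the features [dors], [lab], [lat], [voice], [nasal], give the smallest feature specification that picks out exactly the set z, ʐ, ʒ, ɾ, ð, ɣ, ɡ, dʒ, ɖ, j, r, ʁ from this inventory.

Every target segment is [+voice], [−nasal], [−lateral], [−labial]; each remaining inventory member fails at least one of these. Each conjunct is needed — [−nasal, −lateral, −labial] alone would also admit /θ, ʂ, s, c, …/; [+voice, −lateral, −labial] alone would also admit /ɳ, ŋ/; [+voice, −nasal, −labial] alone would also admit /l, ɭ, ʎ/; [+voice, −nasal, −lateral] alone would also admit /b, β, v/ — and no other combination of three listed features has exactly this extension, so four is the minimum.

[+voice, −nasal, −lat, −lab]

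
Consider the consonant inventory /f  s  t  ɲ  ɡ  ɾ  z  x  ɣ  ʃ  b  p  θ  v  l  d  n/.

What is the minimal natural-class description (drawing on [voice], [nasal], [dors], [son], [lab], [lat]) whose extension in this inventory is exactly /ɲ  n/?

[+nasal]

The target set is precisely the extension of [+nasal] in this inventory.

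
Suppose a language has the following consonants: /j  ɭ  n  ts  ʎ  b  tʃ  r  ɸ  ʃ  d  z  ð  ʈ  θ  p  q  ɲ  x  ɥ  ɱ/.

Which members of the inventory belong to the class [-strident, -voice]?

ɸ, ʈ, θ, p, q, x

Eliminate segments failing any feature: /j, ɭ, n, ʎ, b, r, d, ð, ɲ, ɥ, ɱ/ are [+voice]; /ts, tʃ, ʃ, z/ are [+strident]. The remaining /ɸ, ʈ, θ, p, q, x/ satisfy [-strident], [-voice].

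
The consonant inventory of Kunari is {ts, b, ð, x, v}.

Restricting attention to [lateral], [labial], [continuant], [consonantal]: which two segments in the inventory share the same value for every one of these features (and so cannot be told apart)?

Both /x/ and /ð/ are [−lateral], [−labial], [+continuant], [+consonantal]. Since the list omits [voice], [coronal] and [dorsal] — which do distinguish the voiceless velar fricative from the voiced dental fricative — this pair collapses; all other pairs remain distinct.

x, ð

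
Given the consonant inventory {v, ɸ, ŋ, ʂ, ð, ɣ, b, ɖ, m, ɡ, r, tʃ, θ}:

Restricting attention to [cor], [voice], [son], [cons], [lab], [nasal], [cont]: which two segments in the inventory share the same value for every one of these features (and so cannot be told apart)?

Both /θ/ and /ʂ/ are [+coronal], [−voice], [−sonorant], [+consonantal], [−labial], [−nasal], [+continuant]. Since the list omits [strident], [anterior] and [distributed] — which do distinguish the voiceless dental fricative from the voiceless retroflex fricative — this pair collapses; all other pairs remain distinct.

θ, ʂ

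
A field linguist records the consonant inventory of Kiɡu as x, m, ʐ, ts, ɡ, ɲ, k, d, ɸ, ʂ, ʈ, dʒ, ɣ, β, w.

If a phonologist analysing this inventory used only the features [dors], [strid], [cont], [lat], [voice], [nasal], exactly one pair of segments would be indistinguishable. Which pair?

ɣ, w

On the given features, /ɣ/ and /w/ have an identical profile: [+dorsal], [-strident], [+continuant], [-lateral], [+voice], [-nasal]. No other two segments in the inventory coincide on all 6 features. (They do differ in [sonorant], [labial] and [round], which are not among the given features.)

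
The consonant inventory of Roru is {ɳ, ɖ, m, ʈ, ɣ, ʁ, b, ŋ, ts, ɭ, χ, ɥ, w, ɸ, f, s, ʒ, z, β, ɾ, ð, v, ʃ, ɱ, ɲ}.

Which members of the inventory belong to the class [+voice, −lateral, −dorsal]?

Eliminate segments failing any feature: /ʈ, ts, χ, ɸ, f, s, ʃ/ are [−voice]; /ɣ, ʁ, ŋ, ɥ, w, ɲ/ are [+dorsal]; /ɭ/ is [+lateral]. The remaining /ɳ, ɖ, m, b, ʒ, z, β, ɾ, ð, v, ɱ/ satisfy [+voice], [−lateral], [−dorsal].

ɳ, ɖ, m, b, ʒ, z, β, ɾ, ð, v, ɱ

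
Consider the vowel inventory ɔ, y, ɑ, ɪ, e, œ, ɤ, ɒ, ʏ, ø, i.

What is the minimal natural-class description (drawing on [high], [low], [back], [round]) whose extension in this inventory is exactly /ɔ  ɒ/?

[+back, +round]

The class [+back], [+round] has exactly /ɔ, ɒ/ as its extension in this inventory. No smaller conjunction from the listed features achieves this: [+round] alone would also admit /y, œ, ʏ, ø/; [+back] alone would also admit /ɑ, ɤ/; and checking the remaining single features turns up none with this extension.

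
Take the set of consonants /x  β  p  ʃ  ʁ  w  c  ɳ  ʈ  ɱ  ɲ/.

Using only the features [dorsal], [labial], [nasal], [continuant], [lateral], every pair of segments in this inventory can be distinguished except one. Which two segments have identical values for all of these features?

/ʁ/ (voiced uvular fricative) and /x/ (voiceless velar fricative) are both [+dorsal], [−labial], [−nasal], [+continuant], [−lateral], so none of the listed features separates them. (They do differ in [voice] and [high], which are not among the given features.) Every other pair in the inventory differs on at least one listed feature.

ʁ, x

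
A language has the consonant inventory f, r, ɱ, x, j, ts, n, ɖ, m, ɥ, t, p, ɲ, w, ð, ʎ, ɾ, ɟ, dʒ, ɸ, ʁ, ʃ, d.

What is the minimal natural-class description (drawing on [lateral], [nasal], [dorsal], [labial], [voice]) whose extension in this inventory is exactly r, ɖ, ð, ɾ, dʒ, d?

[+voice, -nasal, -dorsal]

Every target segment is [+voice], [-nasal], [-dorsal]; each remaining inventory member fails at least one of these. Each conjunct is needed — [-nasal, -dorsal] alone would also admit /f, ts, t, p, …/; [+voice, -dorsal] alone would also admit /ɱ, n, m/; [+voice, -nasal] alone would also admit /j, ɥ, w, ʎ, …/ — and no other combination of two listed features has exactly this extension, so three is the minimum.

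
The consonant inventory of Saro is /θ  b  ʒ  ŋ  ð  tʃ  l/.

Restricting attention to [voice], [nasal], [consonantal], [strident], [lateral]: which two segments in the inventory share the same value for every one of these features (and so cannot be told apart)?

b, ð

On the given features, /b/ and /ð/ have an identical profile: [+voice], [−nasal], [+consonantal], [−strident], [−lateral]. No other two segments in the inventory coincide on all 5 features. (They do differ in [continuant], [labial] and [coronal], which are not among the given features.)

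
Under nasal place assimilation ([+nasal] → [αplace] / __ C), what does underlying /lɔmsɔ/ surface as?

[lɔnsɔ]

/m/ sits before the [+coronal] consonant /s/, so it takes on [+coronal] and surfaces as /n/. The rest of the form is unaffected: [lɔnsɔ].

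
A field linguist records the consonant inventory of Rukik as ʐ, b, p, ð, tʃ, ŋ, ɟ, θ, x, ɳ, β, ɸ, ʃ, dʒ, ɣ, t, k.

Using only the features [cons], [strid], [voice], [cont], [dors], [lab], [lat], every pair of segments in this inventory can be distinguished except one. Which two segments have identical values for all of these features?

ɟ, ŋ

Both /ɟ/ and /ŋ/ are [+consonantal], [−strident], [+voice], [−continuant], [+dorsal], [−labial], [−lateral]. Since the list omits [sonorant], [nasal] and [back] — which do distinguish the voiced palatal stop from the velar nasal — this pair collapses; all other pairs remain distinct.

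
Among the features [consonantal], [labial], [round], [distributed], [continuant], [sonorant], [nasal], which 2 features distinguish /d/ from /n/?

/d/ is the voiced alveolar stop and /n/ is the alveolar nasal. Both are [+consonantal], [−labial], [−round], [−distributed], [−continuant]. /d/ is [−sonorant] while /n/ is [+sonorant]; /d/ is [−nasal] while /n/ is [+nasal], so the distinguishing features are [sonorant], [nasal].

[sonorant], [nasal]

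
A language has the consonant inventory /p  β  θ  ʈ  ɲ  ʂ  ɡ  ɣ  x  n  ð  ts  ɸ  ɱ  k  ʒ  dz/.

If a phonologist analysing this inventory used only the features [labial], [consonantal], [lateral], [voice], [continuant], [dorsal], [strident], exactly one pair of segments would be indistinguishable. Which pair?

On the given features, /ɡ/ and /ɲ/ have an identical profile: [−labial], [+consonantal], [−lateral], [+voice], [−continuant], [+dorsal], [−strident]. No other two segments in the inventory coincide on all 7 features. (They do differ in [sonorant], [nasal] and [back], which are not among the given features.)

ɡ, ɲ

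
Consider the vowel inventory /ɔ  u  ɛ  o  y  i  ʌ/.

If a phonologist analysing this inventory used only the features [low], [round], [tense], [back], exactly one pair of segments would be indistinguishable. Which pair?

u, o

/u/ (high back rounded tense vowel) and /o/ (mid back rounded tense vowel) are both [−low], [+round], [+tense], [+back], so none of the listed features separates them. (They do differ in [high], which is not among the given features.) Every other pair in the inventory differs on at least one listed feature.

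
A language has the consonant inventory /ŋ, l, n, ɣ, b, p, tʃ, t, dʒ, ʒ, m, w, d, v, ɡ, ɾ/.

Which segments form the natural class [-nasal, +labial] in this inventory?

The [-nasal] segments are /l, ɣ, b, p, tʃ, t, dʒ, ʒ, w, d, v, ɡ, ɾ/.
Of those, [+labial] leaves /b, p, w, v/.

b, p, w, v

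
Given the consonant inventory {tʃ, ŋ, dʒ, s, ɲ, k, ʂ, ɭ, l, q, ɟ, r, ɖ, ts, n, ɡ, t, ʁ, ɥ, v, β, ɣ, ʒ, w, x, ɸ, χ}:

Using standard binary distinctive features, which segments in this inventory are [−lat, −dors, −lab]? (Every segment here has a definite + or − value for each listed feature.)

The [−lateral] segments are /tʃ, ŋ, dʒ, s, ɲ, k, ʂ, q, ɟ, r, ɖ, ts, n, ɡ, t, ʁ, ɥ, v, β, ɣ, ʒ, w, x, ɸ, χ/.
Intersecting with [−dorsal] gives /tʃ, dʒ, s, ʂ, r, ɖ, ts, n, t, v, β, ʒ, ɸ/.
Intersecting with [−labial] leaves /tʃ, dʒ, s, ʂ, r, ɖ, ts, n, t, ʒ/.

tʃ, dʒ, s, ʂ, r, ɖ, ts, n, t, ʒ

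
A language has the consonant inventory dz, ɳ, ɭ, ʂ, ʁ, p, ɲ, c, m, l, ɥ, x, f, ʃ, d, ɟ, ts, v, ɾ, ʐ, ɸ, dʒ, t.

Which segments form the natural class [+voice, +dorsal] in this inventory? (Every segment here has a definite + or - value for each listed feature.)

ʁ, ɲ, ɥ, ɟ

Checking each segment against [+voice], [+dorsal]: /ʁ/ (voiced uvular fricative), /ɲ/ (palatal nasal), /ɥ/ (labial-palatal glide), /ɟ/ (voiced palatal stop) satisfy every feature; every other segment in the inventory fails at least one.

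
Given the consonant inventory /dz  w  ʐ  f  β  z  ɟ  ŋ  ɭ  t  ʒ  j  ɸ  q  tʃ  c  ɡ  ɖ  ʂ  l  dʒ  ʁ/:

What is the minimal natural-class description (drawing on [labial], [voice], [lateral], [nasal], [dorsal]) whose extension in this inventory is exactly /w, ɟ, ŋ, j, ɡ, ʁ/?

Every target segment is [+voice], [+dorsal]; each remaining inventory member fails at least one of these. Each conjunct is needed — [+dorsal] alone would also admit /q, c/; [+voice] alone would also admit /dz, ʐ, β, z, …/ — and no other single listed feature has exactly this extension, so two is the minimum.

[+voice, +dorsal]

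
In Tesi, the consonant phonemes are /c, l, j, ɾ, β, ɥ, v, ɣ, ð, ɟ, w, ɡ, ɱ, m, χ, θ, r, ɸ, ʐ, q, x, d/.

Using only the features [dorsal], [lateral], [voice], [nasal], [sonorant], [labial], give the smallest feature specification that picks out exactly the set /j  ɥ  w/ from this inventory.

[+sonorant, +dorsal]

/j, ɥ, w/ are all [+sonorant], [+dorsal], and no other segment in the inventory matches both values. Dropping any one of them over-generates: [+dorsal] alone would also admit /c, ɣ, ɟ, ɡ, …/; [+sonorant] alone would also admit /l, ɾ, ɱ, m, …/. No other single listed feature picks out exactly this set either, so fewer than two features will not do.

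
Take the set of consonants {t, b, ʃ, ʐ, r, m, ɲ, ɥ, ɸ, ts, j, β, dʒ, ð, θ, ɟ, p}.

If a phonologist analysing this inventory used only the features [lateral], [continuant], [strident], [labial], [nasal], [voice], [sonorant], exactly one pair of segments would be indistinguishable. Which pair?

On the given features, /r/ and /j/ have an identical profile: [−lateral], [+continuant], [−strident], [−labial], [−nasal], [+voice], [+sonorant]. No other two segments in the inventory coincide on all 7 features. (They do differ in [dorsal], which is not among the given features.)

r, j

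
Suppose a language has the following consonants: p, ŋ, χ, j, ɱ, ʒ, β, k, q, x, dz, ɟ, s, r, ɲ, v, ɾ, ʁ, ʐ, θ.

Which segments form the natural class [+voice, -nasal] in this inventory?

The [+voice] segments are /ŋ, j, ɱ, ʒ, β, dz, ɟ, r, ɲ, v, ɾ, ʁ, ʐ/.
Within that set, [-nasal] leaves /j, ʒ, β, dz, ɟ, r, v, ɾ, ʁ, ʐ/.

j, ʒ, β, dz, ɟ, r, v, ɾ, ʁ, ʐ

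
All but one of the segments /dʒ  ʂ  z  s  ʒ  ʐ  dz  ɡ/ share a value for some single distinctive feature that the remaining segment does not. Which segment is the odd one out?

ɡ

The remaining segments after removing /ɡ/ share [+strident]; /ɡ/ (voiced velar stop) is [-strident]. For every other candidate removal, the leftover set fails to share any single feature value that the removed segment lacks.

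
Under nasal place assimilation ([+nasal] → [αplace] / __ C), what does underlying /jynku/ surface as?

[jyŋku]

/n/ sits before the [+dorsal] consonant /k/, so it takes on [+dorsal] and surfaces as /ŋ/. The rest of the form is unaffected: [jyŋku].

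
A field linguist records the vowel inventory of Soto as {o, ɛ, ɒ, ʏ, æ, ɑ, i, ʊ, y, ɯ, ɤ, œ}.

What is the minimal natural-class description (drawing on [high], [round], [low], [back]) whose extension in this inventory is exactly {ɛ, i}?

[-low, -back, -round]

Every target segment is [-low], [-back], [-round]; each remaining inventory member fails at least one of these. Each conjunct is needed — [-back, -round] alone would also admit /æ/; [-low, -round] alone would also admit /ɯ, ɤ/; [-low, -back] alone would also admit /ʏ, y, œ/ — and no other combination of two listed features has exactly this extension, so three is the minimum.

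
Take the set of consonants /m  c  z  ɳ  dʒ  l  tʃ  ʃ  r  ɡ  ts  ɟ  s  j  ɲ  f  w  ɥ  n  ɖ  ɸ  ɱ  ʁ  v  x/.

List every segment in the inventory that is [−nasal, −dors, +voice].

Checking each segment against [−nasal], [−dorsal], [+voice]: /z/ (voiced alveolar fricative), /dʒ/ (voiced postalveolar affricate), /l/ (alveolar lateral approximant), /r/ (alveolar trill), /ɖ/ (voiced retroflex stop), /v/ (voiced labiodental fricative) satisfy every feature; every other segment in the inventory fails at least one.

z, dʒ, l, r, ɖ, v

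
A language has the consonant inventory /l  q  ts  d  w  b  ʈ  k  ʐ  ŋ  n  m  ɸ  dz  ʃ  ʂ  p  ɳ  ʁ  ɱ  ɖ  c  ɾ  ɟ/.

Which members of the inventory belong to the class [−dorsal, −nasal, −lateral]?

Among the inventory, the [−dorsal] segments are /l, ts, d, b, ʈ, ʐ, n, m, ɸ, dz, ʃ, ʂ, p, ɳ, ɱ, ɖ, ɾ/.
Among these, [−nasal] gives /l, ts, d, b, ʈ, ʐ, ɸ, dz, ʃ, ʂ, p, ɖ, ɾ/.
Intersecting with [−lateral] leaves /ts, d, b, ʈ, ʐ, ɸ, dz, ʃ, ʂ, p, ɖ, ɾ/.

ts, d, b, ʈ, ʐ, ɸ, dz, ʃ, ʂ, p, ɖ, ɾ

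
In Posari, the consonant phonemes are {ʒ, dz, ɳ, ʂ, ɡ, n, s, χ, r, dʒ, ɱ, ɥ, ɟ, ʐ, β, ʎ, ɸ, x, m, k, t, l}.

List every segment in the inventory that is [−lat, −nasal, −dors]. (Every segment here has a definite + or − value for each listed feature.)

ʒ, dz, ʂ, s, r, dʒ, ʐ, β, ɸ, t

Eliminate segments failing any feature: /ɳ, n, ɱ, m/ are [+nasal]; /ɡ, χ, ɥ, ɟ, x, k/ are [+dorsal]; /ʎ, l/ are [+lateral]. The remaining /ʒ, dz, ʂ, s, r, dʒ, ʐ, β, ɸ, t/ satisfy [−lateral], [−nasal], [−dorsal].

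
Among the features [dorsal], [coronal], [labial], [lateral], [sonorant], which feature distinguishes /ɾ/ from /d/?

/ɾ/ is the alveolar tap and /d/ is the voiced alveolar stop. Both are [−dorsal], [+coronal], [−labial], [−lateral]. /ɾ/ is [+sonorant] while /d/ is [−sonorant], so the distinguishing feature is [sonorant].

[sonorant]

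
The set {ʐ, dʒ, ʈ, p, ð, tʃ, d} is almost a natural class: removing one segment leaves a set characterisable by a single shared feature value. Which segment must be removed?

/d, ʈ, ð, ʐ, tʃ, dʒ/ are all [+coronal], but /p/ (voiceless bilabial stop) is [−coronal]. No other single segment can be removed to leave a set sharing one feature value that the removed segment lacks, so /p/ is the odd one out.

p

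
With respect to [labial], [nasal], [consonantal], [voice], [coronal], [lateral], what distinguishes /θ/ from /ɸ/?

/θ/ (voiceless dental fricative) and /ɸ/ (voiceless bilabial fricative) agree on [-nasal], [+consonantal], [-voice], [-lateral]. They differ on [labial] (/θ/ [-], /ɸ/ [+]), [coronal] (/θ/ [+], /ɸ/ [-]).

[labial], [coronal]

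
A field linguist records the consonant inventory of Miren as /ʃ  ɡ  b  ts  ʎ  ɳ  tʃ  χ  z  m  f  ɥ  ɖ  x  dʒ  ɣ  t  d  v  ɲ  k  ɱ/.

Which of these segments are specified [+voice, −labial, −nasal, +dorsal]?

Eliminate segments failing any feature: /ʃ, ts, tʃ, χ, f, x, t, k/ are [−voice]; /b, m, ɥ, v, ɱ/ are [+labial]; /ɳ, ɲ/ are [+nasal]; /z, ɖ, dʒ, d/ are [−dorsal]. The remaining /ɡ, ʎ, ɣ/ satisfy [+voice], [−labial], [−nasal], [+dorsal].

ɡ, ʎ, ɣ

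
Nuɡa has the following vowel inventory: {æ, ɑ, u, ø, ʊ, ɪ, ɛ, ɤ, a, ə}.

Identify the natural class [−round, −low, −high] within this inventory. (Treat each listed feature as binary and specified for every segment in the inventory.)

ɛ, ɤ, ə

Checking each segment against [−round], [−low], [−high]: /ɛ/ (mid front unrounded lax vowel), /ɤ/ (mid back unrounded tense vowel), /ə/ (mid central vowel (schwa)) satisfy every feature; every other segment in the inventory fails at least one.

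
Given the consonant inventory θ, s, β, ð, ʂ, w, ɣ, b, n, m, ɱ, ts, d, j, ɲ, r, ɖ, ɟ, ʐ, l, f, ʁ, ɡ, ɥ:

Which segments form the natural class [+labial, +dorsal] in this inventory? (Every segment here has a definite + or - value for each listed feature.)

Eliminate segments failing any feature: /θ, s, ð, ʂ, ɣ, n, ts, d, j, ɲ, r, ɖ, ɟ, ʐ, l, ʁ, ɡ/ are [-labial]; /β, b, m, ɱ, f/ are [-dorsal]. The remaining /w, ɥ/ satisfy [+labial], [+dorsal].

w, ɥ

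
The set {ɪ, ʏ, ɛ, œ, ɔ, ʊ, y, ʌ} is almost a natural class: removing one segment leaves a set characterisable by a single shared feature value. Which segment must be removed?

y

[tense] groups all but one: /ʌ, ʊ, ɛ, ʏ, œ, ɔ, ɪ/ share [-tense] while /y/ (high front rounded tense vowel) alone is [+tense]. Removing any other segment would not leave a single-feature class that excludes it.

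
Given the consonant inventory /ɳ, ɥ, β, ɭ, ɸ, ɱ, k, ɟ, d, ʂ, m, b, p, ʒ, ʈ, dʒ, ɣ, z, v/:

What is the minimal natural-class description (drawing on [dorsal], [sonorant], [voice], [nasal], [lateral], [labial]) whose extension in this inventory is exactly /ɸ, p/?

/ɸ, p/ are all [−voice], [+labial], and no other segment in the inventory matches both values. Dropping any one of them over-generates: [+labial] alone would also admit /ɥ, β, ɱ, m, …/; [−voice] alone would also admit /k, ʂ, ʈ/. No other single listed feature picks out exactly this set either, so fewer than two features will not do.

[−voice, +labial]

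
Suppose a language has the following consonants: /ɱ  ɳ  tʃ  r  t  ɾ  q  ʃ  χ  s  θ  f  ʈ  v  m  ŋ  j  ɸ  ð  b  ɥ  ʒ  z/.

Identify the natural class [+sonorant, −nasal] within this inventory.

Eliminate segments failing any feature: /ɱ, ɳ, m, ŋ/ are [+nasal]; /tʃ, t, q, ʃ, χ, s, θ, f, ʈ, v, ɸ, ð, b, ʒ, z/ are [−sonorant]. The remaining /r, ɾ, j, ɥ/ satisfy [+sonorant], [−nasal].

r, ɾ, j, ɥ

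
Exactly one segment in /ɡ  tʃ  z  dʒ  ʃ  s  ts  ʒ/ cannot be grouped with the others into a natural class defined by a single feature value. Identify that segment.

ɡ

The remaining segments after removing /ɡ/ share [+strident]; /ɡ/ (voiced velar stop) is [−strident]. For every other candidate removal, the leftover set fails to share any single feature value that the removed segment lacks.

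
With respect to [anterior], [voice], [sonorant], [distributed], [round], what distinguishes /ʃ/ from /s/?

The two segments share [-voice], [-sonorant], [-round]. The only features from the list on which they differ: /ʃ/ is [-anterior] while /s/ is [+anterior]; /ʃ/ is [+distributed] while /s/ is [-distributed].

[anterior], [distributed]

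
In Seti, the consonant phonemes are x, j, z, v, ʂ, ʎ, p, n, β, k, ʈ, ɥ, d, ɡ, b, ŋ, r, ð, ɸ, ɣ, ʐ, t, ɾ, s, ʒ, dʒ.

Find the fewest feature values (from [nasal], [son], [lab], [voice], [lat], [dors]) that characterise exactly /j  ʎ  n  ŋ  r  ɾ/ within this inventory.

The class [+sonorant], [−labial] has exactly /j, ʎ, n, ŋ, r, ɾ/ as its extension in this inventory. No smaller conjunction from the listed features achieves this: [−labial] alone would also admit /x, z, ʂ, k, …/; [+sonorant] alone would also admit /ɥ/; and checking the remaining single features turns up none with this extension.

[+son, −lab]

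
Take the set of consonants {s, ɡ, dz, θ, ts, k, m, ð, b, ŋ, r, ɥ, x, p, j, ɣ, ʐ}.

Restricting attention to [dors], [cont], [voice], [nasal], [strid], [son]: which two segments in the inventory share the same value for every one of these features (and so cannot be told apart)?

ɥ, j

Both /ɥ/ and /j/ are [+dorsal], [+continuant], [+voice], [−nasal], [−strident], [+sonorant]. Since the list omits [labial] and [round] — which do distinguish the labial-palatal glide from the palatal glide — this pair collapses; all other pairs remain distinct.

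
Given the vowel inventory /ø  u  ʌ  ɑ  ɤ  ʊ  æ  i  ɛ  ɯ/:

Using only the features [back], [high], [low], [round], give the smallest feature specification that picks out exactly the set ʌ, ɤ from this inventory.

/ʌ, ɤ/ are all [−high], [−low], [+back], and no other segment in the inventory matches all three values. Dropping any one of them over-generates: [−low, +back] alone would also admit /u, ʊ, ɯ/; [−high, +back] alone would also admit /ɑ/; [−high, −low] alone would also admit /ø, ɛ/. No other combination of two listed features picks out exactly this set either, so fewer than three features will not do.

[−high, −low, +back]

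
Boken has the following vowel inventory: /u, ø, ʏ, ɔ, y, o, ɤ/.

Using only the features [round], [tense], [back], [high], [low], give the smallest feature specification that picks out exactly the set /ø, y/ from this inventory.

[−back, +tense]

The class [−back], [+tense] has exactly /ø, y/ as its extension in this inventory. No smaller conjunction from the listed features achieves this: [+tense] alone would also admit /u, o, ɤ/; [−back] alone would also admit /ʏ/; and checking the remaining single features turns up none with this extension.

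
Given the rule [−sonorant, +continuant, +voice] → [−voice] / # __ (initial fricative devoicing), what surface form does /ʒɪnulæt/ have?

/ʒ/ satisfies [−sonorant, +continuant, +voice] and sits in # __. The [−voice] counterpart of the voiced postalveolar fricative is /ʃ/. Other segments in /ʒɪnulæt/ either fail the structural description or are not in the environment, so the surface form is [ʃɪnulæt].

[ʃɪnulæt]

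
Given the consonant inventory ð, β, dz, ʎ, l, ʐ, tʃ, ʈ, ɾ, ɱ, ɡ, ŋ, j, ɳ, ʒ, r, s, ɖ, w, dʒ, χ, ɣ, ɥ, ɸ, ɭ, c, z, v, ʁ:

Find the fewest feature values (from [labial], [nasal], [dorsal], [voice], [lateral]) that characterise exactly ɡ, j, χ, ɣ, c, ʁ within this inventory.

/ɡ, j, χ, ɣ, c, ʁ/ are all [-nasal], [-lateral], [-labial], [+dorsal], and no other segment in the inventory matches all four values. Dropping any one of them over-generates: [-lateral, -labial, +dorsal] alone would also admit /ŋ/; [-nasal, -labial, +dorsal] alone would also admit /ʎ/; [-nasal, -lateral, +dorsal] alone would also admit /w, ɥ/; [-nasal, -lateral, -labial] alone would also admit /ð, dz, ʐ, tʃ, …/. No other combination of three listed features picks out exactly this set either, so fewer than four features will not do.

[-nasal, -lateral, -labial, +dorsal]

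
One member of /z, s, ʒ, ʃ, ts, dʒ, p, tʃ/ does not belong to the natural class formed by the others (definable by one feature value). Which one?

p

/z, tʃ, ʃ, ʒ, ts, dʒ, s/ are all [+strident], but /p/ (voiceless bilabial stop) is [−strident]. No other single segment can be removed to leave a set sharing one feature value that the removed segment lacks, so /p/ is the odd one out.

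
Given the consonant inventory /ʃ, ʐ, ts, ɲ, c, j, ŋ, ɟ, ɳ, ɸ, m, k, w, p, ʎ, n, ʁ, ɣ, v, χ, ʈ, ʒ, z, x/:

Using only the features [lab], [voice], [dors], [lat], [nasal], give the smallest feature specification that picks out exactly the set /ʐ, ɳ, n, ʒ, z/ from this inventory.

Every target segment is [+voice], [-labial], [-dorsal]; each remaining inventory member fails at least one of these. Each conjunct is needed — [-labial, -dorsal] alone would also admit /ʃ, ts, ʈ/; [+voice, -dorsal] alone would also admit /m, v/; [+voice, -labial] alone would also admit /ɲ, j, ŋ, ɟ, …/ — and no other combination of two listed features has exactly this extension, so three is the minimum.

[+voice, -lab, -dors]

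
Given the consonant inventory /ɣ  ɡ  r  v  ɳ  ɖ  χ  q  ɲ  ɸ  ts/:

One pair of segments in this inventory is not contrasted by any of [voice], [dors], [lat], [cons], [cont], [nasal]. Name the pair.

r, v

On the given features, /r/ and /v/ have an identical profile: [+voice], [-dorsal], [-lateral], [+consonantal], [+continuant], [-nasal]. No other two segments in the inventory coincide on all 6 features. (They do differ in [sonorant], [labial] and [coronal], which are not among the given features.)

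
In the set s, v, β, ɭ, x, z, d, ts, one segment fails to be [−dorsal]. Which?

x

Every segment except /x/ is [−dorsal]. /x/ (voiceless velar fricative) is [+dorsal], so it is the exception.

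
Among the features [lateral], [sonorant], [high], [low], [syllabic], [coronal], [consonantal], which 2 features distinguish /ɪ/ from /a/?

/ɪ/ (high front unrounded lax vowel) and /a/ (low unrounded vowel) agree on [−lateral], [+sonorant], [+syllabic], [−coronal], [−consonantal]. They differ on [high] (/ɪ/ [+], /a/ [−]), [low] (/ɪ/ [−], /a/ [+]).

[high], [low]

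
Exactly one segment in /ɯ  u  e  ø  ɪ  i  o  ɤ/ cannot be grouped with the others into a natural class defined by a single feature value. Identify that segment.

ɪ

[tense] groups all but one: /u, ø, i, ɯ, ɤ, e, o/ share [+tense] while /ɪ/ (high front unrounded lax vowel) alone is [-tense]. Removing any other segment would not leave a single-feature class that excludes it.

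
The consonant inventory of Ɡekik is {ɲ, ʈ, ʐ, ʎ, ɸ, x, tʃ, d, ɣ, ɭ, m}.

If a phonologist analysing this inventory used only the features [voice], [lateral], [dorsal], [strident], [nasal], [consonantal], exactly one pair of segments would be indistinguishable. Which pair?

/ɸ/ (voiceless bilabial fricative) and /ʈ/ (voiceless retroflex stop) are both [−voice], [−lateral], [−dorsal], [−strident], [−nasal], [+consonantal], so none of the listed features separates them. (They do differ in [continuant], [labial] and [coronal], which are not among the given features.) Every other pair in the inventory differs on at least one listed feature.

ɸ, ʈ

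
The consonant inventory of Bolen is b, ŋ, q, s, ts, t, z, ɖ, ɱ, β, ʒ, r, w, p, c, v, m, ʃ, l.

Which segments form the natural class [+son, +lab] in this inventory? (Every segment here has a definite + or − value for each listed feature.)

ɱ, w, m

Eliminate segments failing any feature: /b, q, s, ts, t, z, ɖ, β, ʒ, p, c, v, ʃ/ are [−sonorant]; /ŋ, r, l/ are [−labial]. The remaining /ɱ, w, m/ satisfy [+sonorant], [+labial].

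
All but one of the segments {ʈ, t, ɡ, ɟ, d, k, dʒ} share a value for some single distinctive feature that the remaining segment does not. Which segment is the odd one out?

The remaining segments after removing /dʒ/ share [−delayed release]; /dʒ/ (voiced postalveolar affricate) is [+delayed release]. For every other candidate removal, the leftover set fails to share any single feature value that the removed segment lacks.

dʒ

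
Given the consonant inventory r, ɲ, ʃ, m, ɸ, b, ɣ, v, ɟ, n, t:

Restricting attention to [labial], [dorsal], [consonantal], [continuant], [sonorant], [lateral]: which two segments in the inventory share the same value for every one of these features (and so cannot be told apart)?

ɸ, v

On the given features, /ɸ/ and /v/ have an identical profile: [+labial], [-dorsal], [+consonantal], [+continuant], [-sonorant], [-lateral]. No other two segments in the inventory coincide on all 6 features. (They do differ in [voice], which is not among the given features.)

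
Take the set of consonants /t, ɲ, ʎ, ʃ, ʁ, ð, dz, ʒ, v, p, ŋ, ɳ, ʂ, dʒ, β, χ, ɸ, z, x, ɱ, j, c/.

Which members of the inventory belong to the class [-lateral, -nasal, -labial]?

t, ʃ, ʁ, ð, dz, ʒ, ʂ, dʒ, χ, z, x, j, c

Checking each segment against [-lateral], [-nasal], [-labial]: /t/ (voiceless alveolar stop), /ʃ/ (voiceless postalveolar fricative), /ʁ/ (voiced uvular fricative), /ð/ (voiced dental fricative), /dz/ (voiced alveolar affricate), /ʒ/ (voiced postalveolar fricative), among others, satisfy every feature; every other segment in the inventory fails at least one.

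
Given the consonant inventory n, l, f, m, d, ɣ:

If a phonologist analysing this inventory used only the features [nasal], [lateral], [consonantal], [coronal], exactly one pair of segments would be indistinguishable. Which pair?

Both /ɣ/ and /f/ are [−nasal], [−lateral], [+consonantal], [−coronal]. Since the list omits [voice], [labial] and [dorsal] — which do distinguish the voiced velar fricative from the voiceless labiodental fricative — this pair collapses; all other pairs remain distinct.

ɣ, f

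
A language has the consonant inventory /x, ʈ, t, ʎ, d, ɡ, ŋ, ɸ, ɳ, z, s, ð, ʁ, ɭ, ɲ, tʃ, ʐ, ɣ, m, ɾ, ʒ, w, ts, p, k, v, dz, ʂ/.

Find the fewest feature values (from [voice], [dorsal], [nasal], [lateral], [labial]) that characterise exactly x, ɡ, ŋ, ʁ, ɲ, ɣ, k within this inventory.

The class [-lateral], [-labial], [+dorsal] has exactly /x, ɡ, ŋ, ʁ, ɲ, ɣ, k/ as its extension in this inventory. No smaller conjunction from the listed features achieves this: [-labial, +dorsal] alone would also admit /ʎ/; [-lateral, +dorsal] alone would also admit /w/; [-lateral, -labial] alone would also admit /ʈ, t, d, ɳ, …/; and checking the remaining two-feature bundles turns up none with this extension.

[-lateral, -labial, +dorsal]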